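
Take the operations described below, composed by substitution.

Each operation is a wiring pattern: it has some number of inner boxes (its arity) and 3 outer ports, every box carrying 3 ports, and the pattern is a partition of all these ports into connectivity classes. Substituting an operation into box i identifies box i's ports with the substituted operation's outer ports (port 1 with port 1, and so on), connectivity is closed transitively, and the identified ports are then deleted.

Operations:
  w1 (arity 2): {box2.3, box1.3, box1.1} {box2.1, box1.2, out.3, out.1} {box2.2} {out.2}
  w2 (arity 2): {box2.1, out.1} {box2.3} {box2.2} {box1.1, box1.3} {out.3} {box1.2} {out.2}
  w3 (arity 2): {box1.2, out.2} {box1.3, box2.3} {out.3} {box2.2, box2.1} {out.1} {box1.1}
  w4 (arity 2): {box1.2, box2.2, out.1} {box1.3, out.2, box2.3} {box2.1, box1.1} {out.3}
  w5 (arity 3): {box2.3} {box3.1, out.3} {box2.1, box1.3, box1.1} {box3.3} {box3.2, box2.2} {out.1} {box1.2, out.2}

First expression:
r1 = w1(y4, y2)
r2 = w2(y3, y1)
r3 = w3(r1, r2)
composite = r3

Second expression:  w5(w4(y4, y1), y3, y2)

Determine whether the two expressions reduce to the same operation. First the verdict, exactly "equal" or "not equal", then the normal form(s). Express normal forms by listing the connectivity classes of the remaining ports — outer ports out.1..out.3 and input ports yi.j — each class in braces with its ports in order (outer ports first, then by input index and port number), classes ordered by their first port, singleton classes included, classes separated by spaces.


In normal form, the first expression is {out.1} {out.2} {out.3} {y1.1} {y1.2} {y1.3} {y2.1, y4.2} {y2.2} {y2.3, y4.1, y4.3} {y3.1, y3.3} {y3.2}
In normal form, the second expression is {out.1} {out.2, y1.3, y4.3} {out.3, y2.1} {y1.1, y4.1} {y1.2, y3.1, y4.2} {y2.2, y3.2} {y2.3} {y3.3}
The normal forms differ: not equal.

not equal — first {out.1} {out.2} {out.3} {y1.1} {y1.2} {y1.3} {y2.1, y4.2} {y2.2} {y2.3, y4.1, y4.3} {y3.1, y3.3} {y3.2}, second {out.1} {out.2, y1.3, y4.3} {out.3, y2.1} {y1.1, y4.1} {y1.2, y3.1, y4.2} {y2.2, y3.2} {y2.3} {y3.3}


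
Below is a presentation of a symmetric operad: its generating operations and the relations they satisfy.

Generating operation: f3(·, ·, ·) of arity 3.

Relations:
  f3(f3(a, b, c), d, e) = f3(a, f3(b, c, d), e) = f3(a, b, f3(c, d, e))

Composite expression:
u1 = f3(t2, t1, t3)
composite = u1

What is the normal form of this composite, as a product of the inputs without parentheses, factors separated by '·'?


Associativity of f3 dissolves the nesting; only the t-input order survives.
f3(t2, t1, t3) unparenthesizes to t2 · t1 · t3

t2 · t1 · t3


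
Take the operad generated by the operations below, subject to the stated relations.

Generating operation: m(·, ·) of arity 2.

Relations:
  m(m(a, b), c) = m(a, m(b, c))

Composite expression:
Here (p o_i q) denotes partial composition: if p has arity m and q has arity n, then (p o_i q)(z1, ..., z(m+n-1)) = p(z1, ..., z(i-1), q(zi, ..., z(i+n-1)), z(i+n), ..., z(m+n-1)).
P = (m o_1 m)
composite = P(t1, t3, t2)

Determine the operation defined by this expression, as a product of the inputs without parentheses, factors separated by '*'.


t1 * t3 * t2


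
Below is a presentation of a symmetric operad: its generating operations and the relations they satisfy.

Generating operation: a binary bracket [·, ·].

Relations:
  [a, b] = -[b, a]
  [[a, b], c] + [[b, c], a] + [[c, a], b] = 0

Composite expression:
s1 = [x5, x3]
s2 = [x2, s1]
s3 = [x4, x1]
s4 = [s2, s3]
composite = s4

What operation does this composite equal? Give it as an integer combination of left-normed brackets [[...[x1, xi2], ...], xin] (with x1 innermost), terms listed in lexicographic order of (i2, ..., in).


Left-normed coefficients sit on the x1-initial expansion words.
Composite bracket: [[x2, [x5, x3]], [x4, x1]]
Full expansion: 16 signed words from ab - ba (2^4 = 16).
Words beginning with x1 determine it all:
  x1x4x2x3x5 appears with sign -1, giving the term -[[[[x1, x4], x2], x3], x5]
  x1x4x2x5x3 appears with sign +1, giving the term +[[[[x1, x4], x2], x5], x3]
  x1x4x3x5x2 appears with sign +1, giving the term +[[[[x1, x4], x3], x5], x2]
  x1x4x5x3x2 appears with sign -1, giving the term -[[[[x1, x4], x5], x3], x2]

-[[[[x1, x4], x2], x3], x5] + [[[[x1, x4], x2], x5], x3] + [[[[x1, x4], x3], x5], x2] - [[[[x1, x4], x5], x3], x2]


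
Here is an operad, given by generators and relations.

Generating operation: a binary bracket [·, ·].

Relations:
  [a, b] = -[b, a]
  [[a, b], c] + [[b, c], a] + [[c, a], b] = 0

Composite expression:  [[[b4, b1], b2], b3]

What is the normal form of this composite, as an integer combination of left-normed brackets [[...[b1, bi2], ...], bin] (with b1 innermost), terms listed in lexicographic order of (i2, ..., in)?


Skip Jacobi rewriting: expand, keep b1-initial words, read off terms.
Composite bracket: [[[b4, b1], b2], b3]
Expanding via [a, b] = ab - ba: 8 signed words (2^3 = 8).
Coefficients come from the b1-initial words:
  from b1b4b2b3, sign -1: term -[[[b1, b4], b2], b3]

-[[[b1, b4], b2], b3]


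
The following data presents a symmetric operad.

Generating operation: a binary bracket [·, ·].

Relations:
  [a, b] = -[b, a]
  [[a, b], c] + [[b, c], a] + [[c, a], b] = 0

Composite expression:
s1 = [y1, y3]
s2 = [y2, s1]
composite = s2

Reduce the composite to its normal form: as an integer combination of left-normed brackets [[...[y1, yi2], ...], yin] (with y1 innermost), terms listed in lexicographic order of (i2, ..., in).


-[[y1, y3], y2]

Left-normed coefficients sit on the y1-initial expansion words.
Composite bracket: [y2, [y1, y3]]
Applying ab - ba throughout gives 4 signed words (2^2 = 4).
Only words starting with y1 matter:
  sign of y1y3y2 is -1, so it contributes -[[y1, y3], y2]


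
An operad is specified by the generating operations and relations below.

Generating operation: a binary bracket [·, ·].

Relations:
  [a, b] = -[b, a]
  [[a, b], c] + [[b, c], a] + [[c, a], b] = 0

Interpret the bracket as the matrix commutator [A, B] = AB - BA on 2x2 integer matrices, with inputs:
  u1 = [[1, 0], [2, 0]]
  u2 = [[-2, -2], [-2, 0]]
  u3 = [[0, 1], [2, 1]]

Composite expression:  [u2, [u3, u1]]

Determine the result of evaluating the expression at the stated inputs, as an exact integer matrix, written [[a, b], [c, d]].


[[-10, 10], [0, 10]]


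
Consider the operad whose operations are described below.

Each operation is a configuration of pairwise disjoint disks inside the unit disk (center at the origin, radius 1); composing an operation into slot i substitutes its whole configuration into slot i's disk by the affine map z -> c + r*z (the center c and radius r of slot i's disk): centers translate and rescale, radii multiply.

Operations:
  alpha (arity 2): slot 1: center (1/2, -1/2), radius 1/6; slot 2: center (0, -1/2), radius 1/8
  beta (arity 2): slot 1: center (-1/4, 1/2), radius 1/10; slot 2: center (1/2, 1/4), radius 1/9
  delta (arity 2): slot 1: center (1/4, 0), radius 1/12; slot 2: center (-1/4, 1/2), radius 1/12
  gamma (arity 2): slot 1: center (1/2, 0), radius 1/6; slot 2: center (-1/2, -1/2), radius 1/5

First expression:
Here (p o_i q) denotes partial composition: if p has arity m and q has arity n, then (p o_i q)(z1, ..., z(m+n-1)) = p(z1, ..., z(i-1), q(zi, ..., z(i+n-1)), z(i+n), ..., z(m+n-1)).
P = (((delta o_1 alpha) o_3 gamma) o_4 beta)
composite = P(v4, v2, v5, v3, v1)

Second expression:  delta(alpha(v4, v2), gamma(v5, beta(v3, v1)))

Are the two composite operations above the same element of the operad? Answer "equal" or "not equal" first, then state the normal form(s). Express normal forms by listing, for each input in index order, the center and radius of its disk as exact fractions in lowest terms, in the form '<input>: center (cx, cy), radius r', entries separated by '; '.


equal; the common form is v1: center (-17/60, 37/80), radius 1/540; v2: center (1/4, -1/24), radius 1/96; v3: center (-71/240, 7/15), radius 1/600; v4: center (7/24, -1/24), radius 1/72; v5: center (-5/24, 1/2), radius 1/72

The first expression reduces to v1: center (-17/60, 37/80), radius 1/540; v2: center (1/4, -1/24), radius 1/96; v3: center (-71/240, 7/15), radius 1/600; v4: center (7/24, -1/24), radius 1/72; v5: center (-5/24, 1/2), radius 1/72
The second expression reduces to v1: center (-17/60, 37/80), radius 1/540; v2: center (1/4, -1/24), radius 1/96; v3: center (-71/240, 7/15), radius 1/600; v4: center (7/24, -1/24), radius 1/72; v5: center (-5/24, 1/2), radius 1/72
Identical normal forms: equal.


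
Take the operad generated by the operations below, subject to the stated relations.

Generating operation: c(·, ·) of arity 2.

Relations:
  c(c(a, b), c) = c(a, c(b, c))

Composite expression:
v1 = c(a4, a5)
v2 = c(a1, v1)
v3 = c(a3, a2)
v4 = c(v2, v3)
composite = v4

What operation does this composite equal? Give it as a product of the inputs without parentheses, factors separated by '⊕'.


a1 ⊕ a4 ⊕ a5 ⊕ a3 ⊕ a2

The c-tree's shape is irrelevant; the a-reading-order decides.
c(a4, a5) unparenthesizes to a4 ⊕ a5
c(a1, c(a4, a5)) unparenthesizes to a1 ⊕ a4 ⊕ a5
c(a3, a2) unparenthesizes to a3 ⊕ a2
c(c(a1, c(a4, a5)), c(a3, a2)) unparenthesizes to a1 ⊕ a4 ⊕ a5 ⊕ a3 ⊕ a2


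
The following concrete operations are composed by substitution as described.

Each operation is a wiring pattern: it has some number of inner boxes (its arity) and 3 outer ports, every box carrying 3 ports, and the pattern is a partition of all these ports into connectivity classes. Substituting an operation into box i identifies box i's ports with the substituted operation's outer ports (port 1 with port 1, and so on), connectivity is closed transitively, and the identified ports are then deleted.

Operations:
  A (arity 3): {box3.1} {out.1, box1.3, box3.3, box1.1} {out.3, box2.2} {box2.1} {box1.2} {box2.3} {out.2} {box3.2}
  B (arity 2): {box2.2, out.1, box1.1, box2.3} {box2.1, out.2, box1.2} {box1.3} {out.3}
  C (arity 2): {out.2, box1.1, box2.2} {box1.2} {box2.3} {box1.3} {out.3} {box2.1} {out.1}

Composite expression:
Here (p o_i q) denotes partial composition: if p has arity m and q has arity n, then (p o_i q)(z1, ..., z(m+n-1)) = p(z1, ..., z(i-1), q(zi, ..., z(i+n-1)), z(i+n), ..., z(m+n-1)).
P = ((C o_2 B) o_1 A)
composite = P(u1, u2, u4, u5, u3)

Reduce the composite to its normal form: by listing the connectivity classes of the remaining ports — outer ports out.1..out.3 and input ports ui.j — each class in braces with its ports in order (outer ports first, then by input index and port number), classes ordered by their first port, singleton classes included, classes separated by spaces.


Two ports join when wires chain via C-identified ports.
stage A: inputs (u1, u2, u4), connectivity {out.1, u1.1, u1.3, u4.3} {out.2} {out.3, u2.2} {u1.2} {u2.1} {u2.3} {u4.1} {u4.2}, out.j its boundary
stage B: inputs (u5, u3), connectivity {out.1, u3.2, u3.3, u5.1} {out.2, u3.1, u5.2} {out.3} {u5.3}, out.j its boundary
stage C: inputs (u1, u2, u4, u5, u3), connectivity {out.1} {out.2, u1.1, u1.3, u3.1, u4.3, u5.2} {out.3} {u1.2} {u2.1} {u2.2} {u2.3} {u3.2, u3.3, u5.1} {u4.1} {u4.2} {u5.3}, out.j its boundary

{out.1} {out.2, u1.1, u1.3, u3.1, u4.3, u5.2} {out.3} {u1.2} {u2.1} {u2.2} {u2.3} {u3.2, u3.3, u5.1} {u4.1} {u4.2} {u5.3}


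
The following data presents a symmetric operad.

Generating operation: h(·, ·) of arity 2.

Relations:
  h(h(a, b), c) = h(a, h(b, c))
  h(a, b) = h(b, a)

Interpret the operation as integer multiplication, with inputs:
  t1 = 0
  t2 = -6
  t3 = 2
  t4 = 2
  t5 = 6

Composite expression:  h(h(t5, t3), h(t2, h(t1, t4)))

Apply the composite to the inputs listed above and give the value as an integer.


0

h(t5, t3) = 12
h(t1, t4) = 0
h(t2, h(t1, t4)) = 0
h(h(t5, t3), h(t2, h(t1, t4))) = 0


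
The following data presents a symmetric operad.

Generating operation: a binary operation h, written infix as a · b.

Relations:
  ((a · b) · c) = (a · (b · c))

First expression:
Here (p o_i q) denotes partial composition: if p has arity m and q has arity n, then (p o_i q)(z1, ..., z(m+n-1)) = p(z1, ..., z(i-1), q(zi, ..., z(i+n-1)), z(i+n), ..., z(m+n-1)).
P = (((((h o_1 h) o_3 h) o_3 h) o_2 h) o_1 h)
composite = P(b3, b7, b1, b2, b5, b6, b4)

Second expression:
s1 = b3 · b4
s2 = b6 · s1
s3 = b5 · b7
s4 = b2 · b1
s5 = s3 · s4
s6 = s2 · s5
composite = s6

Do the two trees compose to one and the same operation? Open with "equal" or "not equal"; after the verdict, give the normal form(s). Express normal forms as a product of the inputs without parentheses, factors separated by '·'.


not equal: they reduce to b3 · b7 · b1 · b2 · b5 · b6 · b4 and b6 · b3 · b4 · b5 · b7 · b2 · b1

The first composite normalizes to b3 · b7 · b1 · b2 · b5 · b6 · b4
The second composite normalizes to b6 · b3 · b4 · b5 · b7 · b2 · b1
Distinct normal forms: not equal.


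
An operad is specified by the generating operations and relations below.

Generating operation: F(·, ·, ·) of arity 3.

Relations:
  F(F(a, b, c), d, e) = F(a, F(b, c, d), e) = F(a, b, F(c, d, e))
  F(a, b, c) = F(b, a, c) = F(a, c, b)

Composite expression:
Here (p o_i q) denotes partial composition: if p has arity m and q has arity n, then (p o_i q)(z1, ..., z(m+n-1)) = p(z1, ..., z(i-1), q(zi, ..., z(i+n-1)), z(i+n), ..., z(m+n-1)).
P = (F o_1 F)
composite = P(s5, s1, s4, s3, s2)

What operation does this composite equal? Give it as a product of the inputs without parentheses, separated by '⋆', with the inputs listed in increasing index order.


Reordering under F is free, so list the s-inputs canonically.
F(s5, s1, s4) unparenthesizes to s5 ⋆ s1 ⋆ s4
F(F(s5, s1, s4), s3, s2) unparenthesizes to s5 ⋆ s1 ⋆ s4 ⋆ s3 ⋆ s2
the factors in increasing index order: s1 ⋆ s2 ⋆ s3 ⋆ s4 ⋆ s5

s1 ⋆ s2 ⋆ s3 ⋆ s4 ⋆ s5


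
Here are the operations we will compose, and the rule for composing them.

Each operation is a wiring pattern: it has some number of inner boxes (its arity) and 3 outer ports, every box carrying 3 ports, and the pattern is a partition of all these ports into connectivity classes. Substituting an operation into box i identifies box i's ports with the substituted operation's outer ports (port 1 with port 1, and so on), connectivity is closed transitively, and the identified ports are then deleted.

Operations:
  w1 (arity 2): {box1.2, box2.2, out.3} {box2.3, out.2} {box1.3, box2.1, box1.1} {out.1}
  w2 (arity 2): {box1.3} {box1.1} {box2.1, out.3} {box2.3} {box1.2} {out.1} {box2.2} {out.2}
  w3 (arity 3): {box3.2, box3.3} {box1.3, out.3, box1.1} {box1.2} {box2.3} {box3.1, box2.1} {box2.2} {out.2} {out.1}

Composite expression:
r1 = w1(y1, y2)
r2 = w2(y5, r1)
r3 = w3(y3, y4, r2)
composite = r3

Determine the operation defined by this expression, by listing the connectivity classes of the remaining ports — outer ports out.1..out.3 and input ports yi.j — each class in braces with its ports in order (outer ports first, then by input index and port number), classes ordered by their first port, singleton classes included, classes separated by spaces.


After gluing at w3, chains via deleted ports link the y-ports.
stage w1: inputs (y1, y2), connectivity {out.1} {out.2, y2.3} {out.3, y1.2, y2.2} {y1.1, y1.3, y2.1}, out.j its boundary
stage w2: inputs (y5, y1, y2), connectivity {out.1} {out.2} {out.3} {y1.1, y1.3, y2.1} {y1.2, y2.2} {y2.3} {y5.1} {y5.2} {y5.3}, out.j its boundary
stage w3: inputs (y3, y4, y5, y1, y2), connectivity {out.1} {out.2} {out.3, y3.1, y3.3} {y1.1, y1.3, y2.1} {y1.2, y2.2} {y2.3} {y3.2} {y4.1} {y4.2} {y4.3} {y5.1} {y5.2} {y5.3}, out.j its boundary

{out.1} {out.2} {out.3, y3.1, y3.3} {y1.1, y1.3, y2.1} {y1.2, y2.2} {y2.3} {y3.2} {y4.1} {y4.2} {y4.3} {y5.1} {y5.2} {y5.3}


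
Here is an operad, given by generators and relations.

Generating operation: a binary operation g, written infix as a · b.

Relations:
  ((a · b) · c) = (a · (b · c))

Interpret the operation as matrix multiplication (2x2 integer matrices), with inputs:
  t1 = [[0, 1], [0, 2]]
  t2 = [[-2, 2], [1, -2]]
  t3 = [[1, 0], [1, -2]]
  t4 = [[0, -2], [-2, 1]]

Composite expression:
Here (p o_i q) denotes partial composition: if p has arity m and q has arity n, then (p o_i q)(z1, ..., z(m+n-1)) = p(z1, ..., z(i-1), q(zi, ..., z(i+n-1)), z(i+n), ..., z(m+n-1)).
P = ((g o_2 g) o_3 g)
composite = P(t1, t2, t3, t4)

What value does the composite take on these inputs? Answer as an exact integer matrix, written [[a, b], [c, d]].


[[-8, 6], [-16, 12]]


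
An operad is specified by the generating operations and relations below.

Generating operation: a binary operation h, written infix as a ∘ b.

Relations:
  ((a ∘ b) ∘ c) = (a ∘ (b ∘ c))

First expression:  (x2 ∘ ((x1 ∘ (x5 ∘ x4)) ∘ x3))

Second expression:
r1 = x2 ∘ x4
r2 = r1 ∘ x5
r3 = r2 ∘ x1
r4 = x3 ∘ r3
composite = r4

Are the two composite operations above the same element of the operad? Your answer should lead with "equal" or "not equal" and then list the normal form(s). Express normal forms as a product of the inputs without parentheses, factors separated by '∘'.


not equal; the first gives x2 ∘ x1 ∘ x5 ∘ x4 ∘ x3 and the second x3 ∘ x2 ∘ x4 ∘ x5 ∘ x1

Reducing the first expression gives x2 ∘ x1 ∘ x5 ∘ x4 ∘ x3
Reducing the second expression gives x3 ∘ x2 ∘ x4 ∘ x5 ∘ x1
Distinct normal forms: not equal.


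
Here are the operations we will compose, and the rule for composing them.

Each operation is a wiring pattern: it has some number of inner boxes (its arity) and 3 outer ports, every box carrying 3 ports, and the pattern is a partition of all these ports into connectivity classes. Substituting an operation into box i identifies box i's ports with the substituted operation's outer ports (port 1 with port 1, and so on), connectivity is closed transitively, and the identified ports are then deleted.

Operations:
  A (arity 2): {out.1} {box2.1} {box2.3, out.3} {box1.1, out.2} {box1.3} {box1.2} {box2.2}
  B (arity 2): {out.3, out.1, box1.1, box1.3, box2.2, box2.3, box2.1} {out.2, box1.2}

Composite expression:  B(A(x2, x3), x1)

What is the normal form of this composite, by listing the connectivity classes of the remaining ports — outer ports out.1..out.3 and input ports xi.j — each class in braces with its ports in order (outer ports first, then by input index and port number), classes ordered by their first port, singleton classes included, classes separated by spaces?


{out.1, out.3, x1.1, x1.2, x1.3, x3.3} {out.2, x2.1} {x2.2} {x2.3} {x3.1} {x3.2}


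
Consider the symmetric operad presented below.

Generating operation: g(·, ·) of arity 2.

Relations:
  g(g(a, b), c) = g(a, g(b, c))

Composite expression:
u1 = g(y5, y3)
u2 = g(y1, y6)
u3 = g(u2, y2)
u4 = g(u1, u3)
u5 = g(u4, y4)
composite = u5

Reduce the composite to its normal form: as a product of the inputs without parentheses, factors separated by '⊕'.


All parenthesizations of g agree; list the y-inputs left to right.
g(y5, y3) reduces to y5 ⊕ y3
g(y1, y6) reduces to y1 ⊕ y6
g(g(y1, y6), y2) reduces to y1 ⊕ y6 ⊕ y2
g(g(y5, y3), g(g(y1, y6), y2)) reduces to y5 ⊕ y3 ⊕ y1 ⊕ y6 ⊕ y2
g(g(g(y5, y3), g(g(y1, y6), y2)), y4) reduces to y5 ⊕ y3 ⊕ y1 ⊕ y6 ⊕ y2 ⊕ y4

y5 ⊕ y3 ⊕ y1 ⊕ y6 ⊕ y2 ⊕ y4


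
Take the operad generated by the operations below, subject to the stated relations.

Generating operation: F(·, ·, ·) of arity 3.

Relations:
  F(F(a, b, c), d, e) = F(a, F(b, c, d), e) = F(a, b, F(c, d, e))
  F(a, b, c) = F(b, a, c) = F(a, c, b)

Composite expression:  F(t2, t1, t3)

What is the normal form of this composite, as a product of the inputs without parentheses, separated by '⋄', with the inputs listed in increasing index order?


t1 ⋄ t2 ⋄ t3

Reordering under F is free, so list the t-inputs canonically.
F(t2, t1, t3) spells out as t2 ⋄ t1 ⋄ t3
commutativity sorts the factors: t1 ⋄ t2 ⋄ t3


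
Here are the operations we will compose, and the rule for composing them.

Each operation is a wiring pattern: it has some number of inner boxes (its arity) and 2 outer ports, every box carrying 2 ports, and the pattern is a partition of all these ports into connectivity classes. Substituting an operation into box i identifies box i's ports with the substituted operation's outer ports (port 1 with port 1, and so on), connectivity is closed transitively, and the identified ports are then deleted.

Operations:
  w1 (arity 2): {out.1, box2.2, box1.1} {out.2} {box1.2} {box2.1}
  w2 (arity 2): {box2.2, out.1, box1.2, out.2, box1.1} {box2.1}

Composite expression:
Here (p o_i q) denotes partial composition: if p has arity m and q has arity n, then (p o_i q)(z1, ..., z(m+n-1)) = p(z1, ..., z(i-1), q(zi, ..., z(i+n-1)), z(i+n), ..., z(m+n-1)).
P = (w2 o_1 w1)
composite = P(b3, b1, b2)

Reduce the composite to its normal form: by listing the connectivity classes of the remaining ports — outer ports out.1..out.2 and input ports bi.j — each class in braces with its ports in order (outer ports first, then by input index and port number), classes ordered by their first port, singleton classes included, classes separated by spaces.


{out.1, out.2, b1.2, b2.2, b3.1} {b1.1} {b2.1} {b3.2}


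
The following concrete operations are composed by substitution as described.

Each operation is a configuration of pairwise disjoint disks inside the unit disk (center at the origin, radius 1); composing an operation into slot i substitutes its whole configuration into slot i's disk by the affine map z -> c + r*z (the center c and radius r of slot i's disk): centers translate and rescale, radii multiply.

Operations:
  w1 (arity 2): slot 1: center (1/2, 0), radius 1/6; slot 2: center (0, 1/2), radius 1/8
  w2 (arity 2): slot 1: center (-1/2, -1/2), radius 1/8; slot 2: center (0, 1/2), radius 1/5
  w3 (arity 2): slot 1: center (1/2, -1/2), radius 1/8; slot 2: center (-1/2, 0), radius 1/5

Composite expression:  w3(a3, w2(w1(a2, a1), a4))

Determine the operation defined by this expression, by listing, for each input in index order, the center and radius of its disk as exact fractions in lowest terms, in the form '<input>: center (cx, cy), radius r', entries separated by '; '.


Affine substitution under w3: radii multiply and a-centers shift.
input a3: composing its 1 substitution step yields center (1/2, -1/2), radius 1/8
input a2: composing its 3 substitution steps yields center (-47/80, -1/10), radius 1/240
input a1: composing its 3 substitution steps yields center (-3/5, -7/80), radius 1/320
input a4: composing its 2 substitution steps yields center (-1/2, 1/10), radius 1/25

a1: center (-3/5, -7/80), radius 1/320; a2: center (-47/80, -1/10), radius 1/240; a3: center (1/2, -1/2), radius 1/8; a4: center (-1/2, 1/10), radius 1/25


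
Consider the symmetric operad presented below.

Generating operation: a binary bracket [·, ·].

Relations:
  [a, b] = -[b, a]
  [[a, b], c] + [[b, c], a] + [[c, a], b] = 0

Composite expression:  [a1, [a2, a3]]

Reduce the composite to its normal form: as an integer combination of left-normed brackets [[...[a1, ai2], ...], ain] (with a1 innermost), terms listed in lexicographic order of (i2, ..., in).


[[a1, a2], a3] - [[a1, a3], a2]

Expand each bracket as ab - ba; the a1-initial words give the coefficients.
Composite bracket: [a1, [a2, a3]]
Expanding via [a, b] = ab - ba: 4 signed words (2^2 = 4).
Collect the words opening with a1:
  word a1a2a3 has sign +1, contributing +[[a1, a2], a3]
  word a1a3a2 has sign -1, contributing -[[a1, a3], a2]


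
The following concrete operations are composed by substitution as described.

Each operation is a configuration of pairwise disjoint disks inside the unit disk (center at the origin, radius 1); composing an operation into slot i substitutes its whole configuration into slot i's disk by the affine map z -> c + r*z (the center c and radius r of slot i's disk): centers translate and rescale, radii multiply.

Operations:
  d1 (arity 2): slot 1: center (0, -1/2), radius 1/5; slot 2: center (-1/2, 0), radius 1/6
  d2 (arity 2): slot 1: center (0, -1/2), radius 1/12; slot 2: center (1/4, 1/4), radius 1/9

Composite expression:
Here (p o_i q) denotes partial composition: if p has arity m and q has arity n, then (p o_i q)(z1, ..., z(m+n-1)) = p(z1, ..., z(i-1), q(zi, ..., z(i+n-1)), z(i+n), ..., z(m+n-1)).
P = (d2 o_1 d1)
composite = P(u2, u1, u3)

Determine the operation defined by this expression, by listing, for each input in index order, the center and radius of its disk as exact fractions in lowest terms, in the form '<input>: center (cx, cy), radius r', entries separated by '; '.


u1: center (-1/24, -1/2), radius 1/72; u2: center (0, -13/24), radius 1/60; u3: center (1/4, 1/4), radius 1/9

Below d2, radii multiply path by path; the u-disk centers shift.
input u2: applying the 2 nested substitutions gives center (0, -13/24), radius 1/60
input u1: applying the 2 nested substitutions gives center (-1/24, -1/2), radius 1/72
input u3: applying the 1 nested substitution gives center (1/4, 1/4), radius 1/9


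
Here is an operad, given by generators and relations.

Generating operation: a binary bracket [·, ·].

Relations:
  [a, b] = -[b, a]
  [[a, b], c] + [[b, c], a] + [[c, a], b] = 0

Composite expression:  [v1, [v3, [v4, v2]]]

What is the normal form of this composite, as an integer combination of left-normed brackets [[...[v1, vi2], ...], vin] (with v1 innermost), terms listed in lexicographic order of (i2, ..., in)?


[[[v1, v2], v4], v3] - [[[v1, v3], v2], v4] + [[[v1, v3], v4], v2] - [[[v1, v4], v2], v3]

A multilinear Lie element is pinned by v1-initial words (v1 innermost).
Composite bracket: [v1, [v3, [v4, v2]]]
Full expansion: 8 signed words from ab - ba (2^3 = 8).
Only words starting with v1 matter:
  v1v2v4v3 (sign +1) contributes +[[[v1, v2], v4], v3]
  v1v3v2v4 (sign -1) contributes -[[[v1, v3], v2], v4]
  v1v3v4v2 (sign +1) contributes +[[[v1, v3], v4], v2]
  v1v4v2v3 (sign -1) contributes -[[[v1, v4], v2], v3]


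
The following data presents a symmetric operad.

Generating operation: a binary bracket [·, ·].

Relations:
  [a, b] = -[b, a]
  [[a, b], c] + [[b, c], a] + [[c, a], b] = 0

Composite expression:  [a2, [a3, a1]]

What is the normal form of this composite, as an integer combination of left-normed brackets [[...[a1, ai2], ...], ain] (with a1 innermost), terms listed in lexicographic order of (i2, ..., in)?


Left-normed coefficients sit on the a1-initial expansion words.
Composite bracket: [a2, [a3, a1]]
Applying ab - ba throughout gives 4 signed words (2^2 = 4).
Only words starting with a1 matter:
  a1a3a2 appears with sign +1, giving the term +[[a1, a3], a2]

[[a1, a3], a2]


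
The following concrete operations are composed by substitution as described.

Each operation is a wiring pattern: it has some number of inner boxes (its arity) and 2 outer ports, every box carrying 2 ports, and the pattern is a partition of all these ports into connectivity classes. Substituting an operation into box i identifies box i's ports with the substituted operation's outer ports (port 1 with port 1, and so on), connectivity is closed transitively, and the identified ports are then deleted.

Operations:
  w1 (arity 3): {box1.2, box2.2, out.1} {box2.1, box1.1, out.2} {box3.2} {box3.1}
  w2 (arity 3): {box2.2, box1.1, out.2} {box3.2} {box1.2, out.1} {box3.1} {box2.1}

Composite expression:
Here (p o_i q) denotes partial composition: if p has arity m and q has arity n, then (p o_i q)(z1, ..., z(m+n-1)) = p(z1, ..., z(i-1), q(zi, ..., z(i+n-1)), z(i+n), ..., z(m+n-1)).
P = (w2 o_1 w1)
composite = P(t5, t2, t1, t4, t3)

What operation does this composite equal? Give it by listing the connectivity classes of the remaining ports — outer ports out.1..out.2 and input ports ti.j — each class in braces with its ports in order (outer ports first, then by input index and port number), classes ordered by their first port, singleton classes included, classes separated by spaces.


Reachability decides: close wires over w2-identified ports.
after w1, the pattern on (t5, t2, t1) reads {out.1, t2.2, t5.2} {out.2, t2.1, t5.1} {t1.1} {t1.2} (out.j = its outer ports)
after w2, the pattern on (t5, t2, t1, t4, t3) reads {out.1, t2.1, t5.1} {out.2, t2.2, t4.2, t5.2} {t1.1} {t1.2} {t3.1} {t3.2} {t4.1} (out.j = its outer ports)

{out.1, t2.1, t5.1} {out.2, t2.2, t4.2, t5.2} {t1.1} {t1.2} {t3.1} {t3.2} {t4.1}


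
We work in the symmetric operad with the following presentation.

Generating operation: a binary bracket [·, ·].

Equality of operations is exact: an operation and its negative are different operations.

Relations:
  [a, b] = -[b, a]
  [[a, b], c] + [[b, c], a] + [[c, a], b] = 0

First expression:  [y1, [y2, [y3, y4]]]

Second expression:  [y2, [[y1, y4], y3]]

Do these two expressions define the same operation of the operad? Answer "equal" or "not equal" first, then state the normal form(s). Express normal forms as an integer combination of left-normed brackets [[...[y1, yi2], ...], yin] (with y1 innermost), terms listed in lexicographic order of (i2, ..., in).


not equal — first [[[y1, y2], y3], y4] - [[[y1, y2], y4], y3] - [[[y1, y3], y4], y2] + [[[y1, y4], y3], y2], second -[[[y1, y4], y3], y2]

The first composite normalizes to [[[y1, y2], y3], y4] - [[[y1, y2], y4], y3] - [[[y1, y3], y4], y2] + [[[y1, y4], y3], y2]
The second composite normalizes to -[[[y1, y4], y3], y2]
No match — not equal.


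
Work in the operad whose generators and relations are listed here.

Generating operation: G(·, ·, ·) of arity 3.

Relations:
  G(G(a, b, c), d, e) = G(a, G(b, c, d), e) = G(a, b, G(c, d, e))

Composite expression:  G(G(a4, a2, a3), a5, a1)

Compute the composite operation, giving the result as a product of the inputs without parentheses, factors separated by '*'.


a4 * a2 * a3 * a5 * a1


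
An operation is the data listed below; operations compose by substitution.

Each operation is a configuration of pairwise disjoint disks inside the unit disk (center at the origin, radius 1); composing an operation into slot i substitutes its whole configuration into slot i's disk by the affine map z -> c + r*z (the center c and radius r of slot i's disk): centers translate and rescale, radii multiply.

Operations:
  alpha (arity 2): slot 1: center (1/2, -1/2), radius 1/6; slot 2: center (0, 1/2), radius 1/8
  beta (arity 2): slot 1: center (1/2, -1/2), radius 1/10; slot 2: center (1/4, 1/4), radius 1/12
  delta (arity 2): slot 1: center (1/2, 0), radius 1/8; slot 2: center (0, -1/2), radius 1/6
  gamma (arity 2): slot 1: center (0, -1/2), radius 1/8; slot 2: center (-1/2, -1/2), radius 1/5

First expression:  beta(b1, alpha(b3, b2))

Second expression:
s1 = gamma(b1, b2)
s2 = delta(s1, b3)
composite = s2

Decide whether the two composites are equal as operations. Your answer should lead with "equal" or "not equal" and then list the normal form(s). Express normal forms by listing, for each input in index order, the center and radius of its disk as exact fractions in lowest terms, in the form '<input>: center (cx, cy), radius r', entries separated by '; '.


The first expression, normalized: b1: center (1/2, -1/2), radius 1/10; b2: center (1/4, 7/24), radius 1/96; b3: center (7/24, 5/24), radius 1/72
The second expression, normalized: b1: center (1/2, -1/16), radius 1/64; b2: center (7/16, -1/16), radius 1/40; b3: center (0, -1/2), radius 1/6
Different reductions; not equal.

not equal — first b1: center (1/2, -1/2), radius 1/10; b2: center (1/4, 7/24), radius 1/96; b3: center (7/24, 5/24), radius 1/72, second b1: center (1/2, -1/16), radius 1/64; b2: center (7/16, -1/16), radius 1/40; b3: center (0, -1/2), radius 1/6


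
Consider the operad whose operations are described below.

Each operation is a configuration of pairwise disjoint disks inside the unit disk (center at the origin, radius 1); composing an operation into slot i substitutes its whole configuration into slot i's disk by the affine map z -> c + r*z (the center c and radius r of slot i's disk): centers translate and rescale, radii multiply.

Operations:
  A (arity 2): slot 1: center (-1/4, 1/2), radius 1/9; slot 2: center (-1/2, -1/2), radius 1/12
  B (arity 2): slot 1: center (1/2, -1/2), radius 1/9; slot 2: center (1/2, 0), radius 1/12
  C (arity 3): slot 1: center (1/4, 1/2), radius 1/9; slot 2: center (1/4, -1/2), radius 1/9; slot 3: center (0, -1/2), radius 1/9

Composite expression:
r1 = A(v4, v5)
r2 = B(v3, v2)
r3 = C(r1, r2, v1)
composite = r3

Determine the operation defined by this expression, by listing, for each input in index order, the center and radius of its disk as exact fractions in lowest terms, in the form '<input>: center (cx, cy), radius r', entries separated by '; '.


v1: center (0, -1/2), radius 1/9; v2: center (11/36, -1/2), radius 1/108; v3: center (11/36, -5/9), radius 1/81; v4: center (2/9, 5/9), radius 1/81; v5: center (7/36, 4/9), radius 1/108

Only the slot chain above each v matters under C; compose those maps.
tracing v4 down its 2-map path: center (2/9, 5/9), radius 1/81
tracing v5 down its 2-map path: center (7/36, 4/9), radius 1/108
tracing v3 down its 2-map path: center (11/36, -5/9), radius 1/81
tracing v2 down its 2-map path: center (11/36, -1/2), radius 1/108
tracing v1 down its 1-map path: center (0, -1/2), radius 1/9


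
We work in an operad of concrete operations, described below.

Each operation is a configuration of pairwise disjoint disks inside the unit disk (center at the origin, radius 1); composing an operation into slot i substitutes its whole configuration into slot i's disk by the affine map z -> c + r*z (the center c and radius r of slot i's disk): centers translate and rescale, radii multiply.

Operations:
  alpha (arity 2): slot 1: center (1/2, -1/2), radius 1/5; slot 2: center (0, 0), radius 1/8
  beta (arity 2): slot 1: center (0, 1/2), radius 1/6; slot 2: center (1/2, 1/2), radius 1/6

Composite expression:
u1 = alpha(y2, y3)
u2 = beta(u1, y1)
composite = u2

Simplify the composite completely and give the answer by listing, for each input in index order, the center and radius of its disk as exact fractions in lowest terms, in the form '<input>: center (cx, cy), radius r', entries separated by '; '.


y1: center (1/2, 1/2), radius 1/6; y2: center (1/12, 5/12), radius 1/30; y3: center (0, 1/2), radius 1/48

Follow each y-input down from beta: c' goes to c + r*c', radius to r*r'.
input y2: applying the 2 nested substitutions gives center (1/12, 5/12), radius 1/30
input y3: applying the 2 nested substitutions gives center (0, 1/2), radius 1/48
input y1: applying the 1 nested substitution gives center (1/2, 1/2), radius 1/6


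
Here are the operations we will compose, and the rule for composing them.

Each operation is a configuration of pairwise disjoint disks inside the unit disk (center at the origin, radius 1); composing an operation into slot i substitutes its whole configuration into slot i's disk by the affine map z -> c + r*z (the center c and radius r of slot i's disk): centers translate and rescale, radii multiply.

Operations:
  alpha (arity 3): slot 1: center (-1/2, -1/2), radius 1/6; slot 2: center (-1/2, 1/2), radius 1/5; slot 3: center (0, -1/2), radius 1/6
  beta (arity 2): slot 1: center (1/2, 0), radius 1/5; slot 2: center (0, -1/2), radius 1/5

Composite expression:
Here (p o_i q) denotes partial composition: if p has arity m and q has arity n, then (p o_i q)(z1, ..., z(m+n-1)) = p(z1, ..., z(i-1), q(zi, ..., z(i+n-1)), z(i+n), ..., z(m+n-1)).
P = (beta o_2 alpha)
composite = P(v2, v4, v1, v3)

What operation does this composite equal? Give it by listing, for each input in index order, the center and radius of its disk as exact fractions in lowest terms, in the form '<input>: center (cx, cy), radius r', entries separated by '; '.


v1: center (-1/10, -2/5), radius 1/25; v2: center (1/2, 0), radius 1/5; v3: center (0, -3/5), radius 1/30; v4: center (-1/10, -3/5), radius 1/30

Affine substitution under beta: radii multiply and v-centers shift.
input v2: composing its 1 substitution step yields center (1/2, 0), radius 1/5
input v4: composing its 2 substitution steps yields center (-1/10, -3/5), radius 1/30
input v1: composing its 2 substitution steps yields center (-1/10, -2/5), radius 1/25
input v3: composing its 2 substitution steps yields center (0, -3/5), radius 1/30


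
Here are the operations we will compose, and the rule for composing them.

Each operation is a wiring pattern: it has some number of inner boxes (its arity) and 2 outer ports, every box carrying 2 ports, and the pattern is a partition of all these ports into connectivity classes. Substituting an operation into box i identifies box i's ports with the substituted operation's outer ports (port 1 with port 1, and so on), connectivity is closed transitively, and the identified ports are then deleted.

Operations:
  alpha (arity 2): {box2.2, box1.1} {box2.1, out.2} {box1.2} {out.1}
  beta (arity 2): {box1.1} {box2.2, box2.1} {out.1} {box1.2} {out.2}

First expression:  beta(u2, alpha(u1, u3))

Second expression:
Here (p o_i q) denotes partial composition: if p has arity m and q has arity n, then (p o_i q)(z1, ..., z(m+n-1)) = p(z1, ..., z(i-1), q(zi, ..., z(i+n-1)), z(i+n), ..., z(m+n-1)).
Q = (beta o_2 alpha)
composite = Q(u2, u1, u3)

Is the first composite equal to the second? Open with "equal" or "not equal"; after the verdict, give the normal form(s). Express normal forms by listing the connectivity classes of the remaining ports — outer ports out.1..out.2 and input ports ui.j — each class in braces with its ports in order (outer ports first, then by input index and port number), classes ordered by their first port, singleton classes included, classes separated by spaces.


equal — both sides give {out.1} {out.2} {u1.1, u3.2} {u1.2} {u2.1} {u2.2} {u3.1}


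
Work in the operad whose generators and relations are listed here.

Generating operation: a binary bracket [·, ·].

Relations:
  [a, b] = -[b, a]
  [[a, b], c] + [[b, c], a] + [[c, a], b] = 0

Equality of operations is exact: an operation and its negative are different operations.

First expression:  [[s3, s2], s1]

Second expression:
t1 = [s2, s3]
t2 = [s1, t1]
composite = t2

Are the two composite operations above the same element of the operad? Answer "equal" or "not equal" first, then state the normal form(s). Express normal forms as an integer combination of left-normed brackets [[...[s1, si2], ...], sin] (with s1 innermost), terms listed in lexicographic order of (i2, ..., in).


equal — both sides give [[s1, s2], s3] - [[s1, s3], s2]

The first expression, normalized: [[s1, s2], s3] - [[s1, s3], s2]
The second expression, normalized: [[s1, s2], s3] - [[s1, s3], s2]
Both agree, so they are equal.


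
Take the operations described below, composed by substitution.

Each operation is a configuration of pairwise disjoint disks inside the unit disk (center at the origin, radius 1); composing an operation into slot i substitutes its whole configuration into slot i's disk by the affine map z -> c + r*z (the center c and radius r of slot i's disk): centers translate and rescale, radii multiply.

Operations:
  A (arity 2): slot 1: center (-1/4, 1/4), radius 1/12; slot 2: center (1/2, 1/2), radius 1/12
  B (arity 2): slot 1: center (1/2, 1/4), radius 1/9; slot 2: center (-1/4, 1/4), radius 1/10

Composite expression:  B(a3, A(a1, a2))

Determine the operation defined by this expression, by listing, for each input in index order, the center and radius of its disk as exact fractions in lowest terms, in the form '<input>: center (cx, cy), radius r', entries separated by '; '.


a1: center (-11/40, 11/40), radius 1/120; a2: center (-1/5, 3/10), radius 1/120; a3: center (1/2, 1/4), radius 1/9

Affine substitution under B: radii multiply and a-centers shift.
a3 passes through 1 substitution, ending at center (1/2, 1/4), radius 1/9
a1 passes through 2 substitutions, ending at center (-11/40, 11/40), radius 1/120
a2 passes through 2 substitutions, ending at center (-1/5, 3/10), radius 1/120


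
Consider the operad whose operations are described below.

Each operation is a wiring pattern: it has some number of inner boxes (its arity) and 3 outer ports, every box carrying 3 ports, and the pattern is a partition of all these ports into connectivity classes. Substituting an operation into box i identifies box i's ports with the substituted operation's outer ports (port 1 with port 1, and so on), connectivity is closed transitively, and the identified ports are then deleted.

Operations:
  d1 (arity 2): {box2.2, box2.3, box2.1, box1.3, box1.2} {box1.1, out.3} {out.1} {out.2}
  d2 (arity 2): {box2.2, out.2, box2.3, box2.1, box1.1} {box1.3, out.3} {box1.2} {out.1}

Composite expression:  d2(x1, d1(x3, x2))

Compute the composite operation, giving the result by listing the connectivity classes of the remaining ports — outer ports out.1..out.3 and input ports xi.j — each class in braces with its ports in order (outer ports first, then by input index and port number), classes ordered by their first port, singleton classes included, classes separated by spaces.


{out.1} {out.2, x1.1, x3.1} {out.3, x1.3} {x1.2} {x2.1, x2.2, x2.3, x3.2, x3.3}

Two ports join when wires chain via d2-identified ports.
after d1, the pattern on (x3, x2) reads {out.1} {out.2} {out.3, x3.1} {x2.1, x2.2, x2.3, x3.2, x3.3} (out.j = its outer ports)
after d2, the pattern on (x1, x3, x2) reads {out.1} {out.2, x1.1, x3.1} {out.3, x1.3} {x1.2} {x2.1, x2.2, x2.3, x3.2, x3.3} (out.j = its outer ports)
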